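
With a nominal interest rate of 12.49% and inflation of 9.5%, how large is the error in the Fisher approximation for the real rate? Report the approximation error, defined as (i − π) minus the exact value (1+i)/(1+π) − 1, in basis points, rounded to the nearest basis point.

26 basis points

Approximate: r ≈ 12.490% − 9.500% = 2.9900%
Exact: (1 + 0.1249)/(1 + 0.0950) − 1 = 2.7306%
Error = 2.9900% − 2.7306% = 0.2594% → 26 basis points.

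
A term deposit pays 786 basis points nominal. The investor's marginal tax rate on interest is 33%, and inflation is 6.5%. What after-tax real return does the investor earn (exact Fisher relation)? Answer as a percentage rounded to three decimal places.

After-tax nominal return = 7.86% × (1 − 0.33) = 5.2662%.
1 + r = 1.052662 / 1.06500 = 0.98841502
After-tax real rate = 0.98841502 − 1 → -1.158%.

-1.158%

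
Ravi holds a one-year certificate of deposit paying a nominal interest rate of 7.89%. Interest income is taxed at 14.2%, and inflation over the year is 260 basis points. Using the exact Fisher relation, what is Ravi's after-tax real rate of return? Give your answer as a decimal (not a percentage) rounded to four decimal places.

0.0406

After-tax nominal return = 7.89% × (1 − 0.142) = 6.76962%.
1 + r = 1.0676962 / 1.02600 = 1.040640
After-tax real rate = 1.040640 − 1 → 0.0406.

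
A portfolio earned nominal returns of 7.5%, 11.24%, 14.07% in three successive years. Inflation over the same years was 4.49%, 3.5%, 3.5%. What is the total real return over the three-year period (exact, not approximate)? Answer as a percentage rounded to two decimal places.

Compound the nominal returns: 1.0750 × 1.1124 × 1.1407 = 1.364083.
Compound inflation: 1.0449 × 1.0350 × 1.0350 = 1.119323.
Deflate: 1.364083 / 1.119323 = 1.218668.
Total real return = 1.218668 − 1 → 21.87%.

21.87%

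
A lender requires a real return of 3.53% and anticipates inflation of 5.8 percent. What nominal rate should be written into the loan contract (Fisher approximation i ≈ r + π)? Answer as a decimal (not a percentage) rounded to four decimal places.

0.0933

i ≈ r + π = 3.53% + 5.8% = 0.0933.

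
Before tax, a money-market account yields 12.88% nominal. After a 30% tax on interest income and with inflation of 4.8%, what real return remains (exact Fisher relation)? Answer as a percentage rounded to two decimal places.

4.02%

After-tax nominal return = 12.88% × (1 − 0.3) = 9.0160%.
1 + r = 1.09016 / 1.04800 = 1.040229
After-tax real rate = 1.040229 − 1 → 4.02%.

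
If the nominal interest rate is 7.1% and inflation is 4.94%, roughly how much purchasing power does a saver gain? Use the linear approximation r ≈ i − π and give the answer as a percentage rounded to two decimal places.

2.16%

r ≈ i − π = 7.1% − 4.94% = 2.16%.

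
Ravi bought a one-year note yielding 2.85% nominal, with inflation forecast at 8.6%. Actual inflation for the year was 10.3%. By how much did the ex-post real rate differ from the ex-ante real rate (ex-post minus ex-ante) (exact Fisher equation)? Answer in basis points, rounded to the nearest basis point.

-146 basis points

Ex-ante: (1 + 0.0285)/(1 + 0.0860) − 1 = -5.2947%
Ex-post: (1 + 0.0285)/(1 + 0.1030) − 1 = -6.7543%
Difference (ex-post − ex-ante) = -1.4596% → -146 basis points.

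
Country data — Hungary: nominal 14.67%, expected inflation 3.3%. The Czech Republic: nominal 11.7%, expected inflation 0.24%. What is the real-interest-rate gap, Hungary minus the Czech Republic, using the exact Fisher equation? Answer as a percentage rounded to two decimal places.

Hungary: (1 + 0.1467)/(1 + 0.0330) − 1 = 11.0068%
The Czech Republic: (1 + 0.1170)/(1 + 0.0024) − 1 = 11.4326%
Differential = 11.0068% − 11.4326% = -0.4258% → -0.43%.

-0.43%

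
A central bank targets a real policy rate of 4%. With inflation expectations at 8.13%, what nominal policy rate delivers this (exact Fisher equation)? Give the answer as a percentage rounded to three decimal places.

(1 + i) = (1 + r)(1 + π) = 1.04000 × 1.08130 = 1.124552
i = 1.124552 − 1, so the required nominal rate is 12.455%.

12.455%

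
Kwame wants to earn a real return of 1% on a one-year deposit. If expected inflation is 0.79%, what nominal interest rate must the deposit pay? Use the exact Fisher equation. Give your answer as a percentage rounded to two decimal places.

1.80%

(1 + i) = (1 + r)(1 + π) = 1.01000 × 1.00790 = 1.017979
i = 1.017979 − 1, so the required nominal rate is 1.80%.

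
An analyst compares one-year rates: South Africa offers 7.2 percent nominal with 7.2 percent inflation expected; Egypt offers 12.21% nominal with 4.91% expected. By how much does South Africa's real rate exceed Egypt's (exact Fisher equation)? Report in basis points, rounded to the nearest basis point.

South Africa: (1 + 0.0720)/(1 + 0.0720) − 1 = 0.0000%
Egypt: (1 + 0.1221)/(1 + 0.0491) − 1 = 6.9583%
Differential = 0.0000% − 6.9583% = -6.9583% → -696 basis points.

-696 basis points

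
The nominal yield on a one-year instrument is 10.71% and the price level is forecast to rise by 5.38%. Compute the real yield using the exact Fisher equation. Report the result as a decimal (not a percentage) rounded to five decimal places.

0.05058

1 + r = 1.10710 / 1.05380 = 1.050579
r = 1.050579 − 1 = 5.0579%, i.e. 0.05058.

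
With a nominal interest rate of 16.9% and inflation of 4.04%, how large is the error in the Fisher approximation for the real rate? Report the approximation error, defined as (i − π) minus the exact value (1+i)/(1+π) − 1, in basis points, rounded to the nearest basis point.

Approximate: r ≈ 16.900% − 4.040% = 12.8600%
Exact: (1 + 0.1690)/(1 + 0.0404) − 1 = 12.3606%
Error = 12.8600% − 12.3606% = 0.4994% → 50 basis points.

50 basis points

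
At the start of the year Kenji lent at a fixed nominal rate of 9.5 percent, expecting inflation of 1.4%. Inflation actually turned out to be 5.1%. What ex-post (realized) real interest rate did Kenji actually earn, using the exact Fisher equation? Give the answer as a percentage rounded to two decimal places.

Ex-post: (1 + 0.0950)/(1 + 0.0510) − 1 = 4.1865%
So the realized real rate is 4.19%.

4.19%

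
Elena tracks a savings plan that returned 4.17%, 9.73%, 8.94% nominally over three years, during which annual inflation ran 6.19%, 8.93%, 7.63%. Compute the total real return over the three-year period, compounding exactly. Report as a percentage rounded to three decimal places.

0.021%

Nominal growth factor = 1.0417 × 1.0973 × 1.0894 = 1.245247
Price-level growth factor = 1.0619 × 1.0893 × 1.0763 = 1.244986
Real growth factor = 1.245247 / 1.244986 = 1.000209
Total real return = 1.000209 − 1 → 0.021%.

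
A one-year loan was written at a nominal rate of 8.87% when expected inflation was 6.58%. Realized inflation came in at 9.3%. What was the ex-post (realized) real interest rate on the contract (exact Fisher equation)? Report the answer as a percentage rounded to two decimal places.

Ex-post: (1 + 0.0887)/(1 + 0.0930) − 1 = -0.3934%
So the realized real rate is -0.39%.

-0.39%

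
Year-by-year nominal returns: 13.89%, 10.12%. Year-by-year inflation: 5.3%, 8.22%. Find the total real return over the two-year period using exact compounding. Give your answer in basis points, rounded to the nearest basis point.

Nominal growth factor = 1.1389 × 1.1012 = 1.254157
Price-level growth factor = 1.0530 × 1.0822 = 1.139557
Real growth factor = 1.254157 / 1.139557 = 1.100566
Total real return = 1.100566 − 1 → 1006 basis points.

1006 basis points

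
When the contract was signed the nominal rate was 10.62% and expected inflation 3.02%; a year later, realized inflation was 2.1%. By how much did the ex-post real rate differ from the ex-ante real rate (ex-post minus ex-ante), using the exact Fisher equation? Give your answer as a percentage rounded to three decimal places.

0.968%

Ex-ante: (1 + 0.1062)/(1 + 0.0302) − 1 = 7.3772%
Ex-post: (1 + 0.1062)/(1 + 0.0210) − 1 = 8.3448%
Difference (ex-post − ex-ante) = 0.9676% → 0.968%.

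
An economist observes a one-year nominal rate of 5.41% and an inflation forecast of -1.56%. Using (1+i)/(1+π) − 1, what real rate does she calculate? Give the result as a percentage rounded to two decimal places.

7.08%

By the Fisher equation, 1 + r = (1 + i)/(1 + π).
1 + r = 1.05410 / 0.98440 = 1.070805
r = 1.070805 − 1 = 7.0805%, i.e. 7.08%.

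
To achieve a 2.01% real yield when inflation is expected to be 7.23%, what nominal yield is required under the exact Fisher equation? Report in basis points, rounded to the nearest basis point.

939 basis points

(1 + i) = (1 + r)(1 + π) = 1.02010 × 1.07230 = 1.09385323
i = 1.09385323 − 1, so the required nominal rate is 939 basis points.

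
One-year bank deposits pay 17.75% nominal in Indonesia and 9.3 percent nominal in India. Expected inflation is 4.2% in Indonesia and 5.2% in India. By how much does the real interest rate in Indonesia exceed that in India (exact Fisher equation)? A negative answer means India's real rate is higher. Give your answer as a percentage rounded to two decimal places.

9.11%

Indonesia: (1 + 0.1775)/(1 + 0.0420) − 1 = 13.0038%
India: (1 + 0.0930)/(1 + 0.0520) − 1 = 3.8973%
Differential = 13.0038% − 3.8973% = 9.1065% → 9.11%.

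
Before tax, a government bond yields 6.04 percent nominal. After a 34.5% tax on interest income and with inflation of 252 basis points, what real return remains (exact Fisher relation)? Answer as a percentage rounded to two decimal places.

After-tax nominal return = 6.04% × (1 − 0.345) = 3.9562%.
1 + r = 1.039562 / 1.02520 = 1.014009
After-tax real rate = 1.014009 − 1 → 1.40%.

1.40%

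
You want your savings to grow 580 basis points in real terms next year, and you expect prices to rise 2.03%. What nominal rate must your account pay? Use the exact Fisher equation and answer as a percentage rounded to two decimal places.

7.95%

(1 + i) = (1 + r)(1 + π) = 1.05800 × 1.02030 = 1.0794774
i = 1.0794774 − 1, so the required nominal rate is 7.95%.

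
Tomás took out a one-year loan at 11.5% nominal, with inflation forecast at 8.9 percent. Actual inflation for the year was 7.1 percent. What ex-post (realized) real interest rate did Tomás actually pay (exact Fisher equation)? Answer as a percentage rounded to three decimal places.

Ex-post: (1 + 0.1150)/(1 + 0.0710) − 1 = 4.1083%
So the realized real rate is 4.108%.

4.108%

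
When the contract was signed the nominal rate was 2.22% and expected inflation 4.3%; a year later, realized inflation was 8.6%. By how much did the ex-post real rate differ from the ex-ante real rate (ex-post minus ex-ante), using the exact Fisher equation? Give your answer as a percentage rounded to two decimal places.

-3.88%

Ex-ante: (1 + 0.0222)/(1 + 0.0430) − 1 = -1.9942%
Ex-post: (1 + 0.0222)/(1 + 0.0860) − 1 = -5.8748%
Difference (ex-post − ex-ante) = -3.8805% → -3.88%.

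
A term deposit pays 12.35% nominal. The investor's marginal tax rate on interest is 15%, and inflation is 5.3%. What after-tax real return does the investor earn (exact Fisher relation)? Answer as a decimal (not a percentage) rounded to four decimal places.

0.0494

After-tax nominal return = 12.35% × (1 − 0.15) = 10.4975%.
1 + r = 1.104975 / 1.05300 = 1.049359
After-tax real rate = 1.049359 − 1 → 0.0494.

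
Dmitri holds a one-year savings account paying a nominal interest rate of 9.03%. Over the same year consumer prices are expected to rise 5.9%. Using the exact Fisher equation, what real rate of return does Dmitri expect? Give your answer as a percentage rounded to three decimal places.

2.956%

By the Fisher equation, 1 + r = (1 + i)/(1 + π).
1 + r = 1.09030 / 1.05900 = 1.029556
r = 1.029556 − 1 = 2.9556%, i.e. 2.956%.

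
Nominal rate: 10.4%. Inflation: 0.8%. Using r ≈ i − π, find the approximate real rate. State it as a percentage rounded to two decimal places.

9.60%

r ≈ i − π = 10.4% − 0.8% = 9.60%.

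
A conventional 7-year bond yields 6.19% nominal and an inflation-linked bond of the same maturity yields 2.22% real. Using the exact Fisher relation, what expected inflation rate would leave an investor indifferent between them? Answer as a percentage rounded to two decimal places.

(1 + π) = (1 + i)/(1 + r) = 1.06190 / 1.02220 = 1.038838
Break-even inflation = 1.038838 − 1 → 3.88%.

3.88%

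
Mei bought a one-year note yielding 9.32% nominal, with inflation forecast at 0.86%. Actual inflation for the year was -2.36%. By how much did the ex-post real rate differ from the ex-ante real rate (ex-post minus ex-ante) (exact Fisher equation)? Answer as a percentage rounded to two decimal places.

Ex-ante: (1 + 0.0932)/(1 + 0.0086) − 1 = 8.3879%
Ex-post: (1 + 0.0932)/(1 − 0.0236) − 1 = 11.9623%
Difference (ex-post − ex-ante) = 3.5744% → 3.57%.

3.57%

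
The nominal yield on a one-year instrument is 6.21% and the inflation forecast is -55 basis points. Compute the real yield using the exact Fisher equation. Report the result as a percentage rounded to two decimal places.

6.80%

By the Fisher equation, 1 + r = (1 + i)/(1 + π).
1 + r = 1.06210 / 0.99450 = 1.067974
r = 1.067974 − 1 = 6.7974%, i.e. 6.80%.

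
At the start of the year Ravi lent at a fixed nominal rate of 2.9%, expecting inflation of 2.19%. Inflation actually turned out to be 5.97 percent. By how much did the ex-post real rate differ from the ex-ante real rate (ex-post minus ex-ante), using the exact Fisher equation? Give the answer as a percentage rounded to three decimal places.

-3.592%

Ex-ante: (1 + 0.0290)/(1 + 0.0219) − 1 = 0.6948%
Ex-post: (1 + 0.0290)/(1 + 0.0597) − 1 = -2.8970%
Difference (ex-post − ex-ante) = -3.5918% → -3.592%.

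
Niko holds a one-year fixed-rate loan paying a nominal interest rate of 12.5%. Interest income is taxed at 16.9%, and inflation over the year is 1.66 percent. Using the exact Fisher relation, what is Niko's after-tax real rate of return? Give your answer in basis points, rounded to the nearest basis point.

After-tax nominal return = 12.5% × (1 − 0.169) = 10.3875%.
1 + r = 1.103875 / 1.01660 = 1.0858499
After-tax real rate = 1.0858499 − 1 → 858 basis points.

858 basis points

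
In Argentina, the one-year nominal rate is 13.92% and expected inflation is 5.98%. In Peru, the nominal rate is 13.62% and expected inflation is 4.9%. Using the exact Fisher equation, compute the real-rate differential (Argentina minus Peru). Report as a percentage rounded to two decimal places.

-0.82%

Argentina: (1 + 0.1392)/(1 + 0.0598) − 1 = 7.4920%
Peru: (1 + 0.1362)/(1 + 0.0490) − 1 = 8.3127%
Differential = 7.4920% − 8.3127% = -0.8207% → -0.82%.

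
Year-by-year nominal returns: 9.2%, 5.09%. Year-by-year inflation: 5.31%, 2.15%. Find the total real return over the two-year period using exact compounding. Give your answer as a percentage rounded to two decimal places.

Compound the nominal returns: 1.0920 × 1.0509 = 1.147583.
Compound inflation: 1.0531 × 1.0215 = 1.075742.
Deflate: 1.147583 / 1.075742 = 1.066783.
Total real return = 1.066783 − 1 → 6.68%.

6.68%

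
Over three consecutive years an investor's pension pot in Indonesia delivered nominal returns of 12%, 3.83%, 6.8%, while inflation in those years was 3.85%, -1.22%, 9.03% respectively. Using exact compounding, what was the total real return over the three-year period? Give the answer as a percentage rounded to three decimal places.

Nominal growth factor = 1.1200 × 1.0383 × 1.0680 = 1.241973
Price-level growth factor = 1.0385 × 0.9878 × 1.0903 = 1.118463
Real growth factor = 1.241973 / 1.118463 = 1.110428
Total real return = 1.110428 − 1 → 11.043%.

11.043%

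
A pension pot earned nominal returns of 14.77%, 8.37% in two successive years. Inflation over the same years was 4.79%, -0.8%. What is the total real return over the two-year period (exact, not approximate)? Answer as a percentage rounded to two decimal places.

19.65%

Compound the nominal returns: 1.1477 × 1.0837 = 1.243762.
Compound inflation: 1.0479 × 0.9920 = 1.039517.
Deflate: 1.243762 / 1.039517 = 1.196481.
Total real return = 1.196481 − 1 → 19.65%.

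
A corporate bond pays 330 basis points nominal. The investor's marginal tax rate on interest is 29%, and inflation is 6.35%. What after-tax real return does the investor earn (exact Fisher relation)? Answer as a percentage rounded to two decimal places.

After-tax nominal return = 3.3% × (1 − 0.29) = 2.3430%.
1 + r = 1.02343 / 1.06350 = 0.962323
After-tax real rate = 0.962323 − 1 → -3.77%.

-3.77%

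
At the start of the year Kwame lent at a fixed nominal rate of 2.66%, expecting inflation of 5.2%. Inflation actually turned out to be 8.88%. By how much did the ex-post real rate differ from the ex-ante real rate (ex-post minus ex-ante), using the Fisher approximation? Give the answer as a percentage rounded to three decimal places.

-3.680%

Ex-ante: 2.66% − 5.2% = -2.540%
Ex-post: 2.66% − 8.88% = -6.220%
Difference (ex-post − ex-ante) = -3.6800% → -3.680%.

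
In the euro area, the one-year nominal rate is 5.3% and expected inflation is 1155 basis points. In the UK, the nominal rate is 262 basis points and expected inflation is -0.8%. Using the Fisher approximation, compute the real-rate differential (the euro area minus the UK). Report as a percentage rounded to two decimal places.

-9.67%

The euro area: 5.3% − 11.55% = -6.250%
The UK: 2.62% − (-0.8%) = 3.420%
Differential = -9.670% → -9.67%.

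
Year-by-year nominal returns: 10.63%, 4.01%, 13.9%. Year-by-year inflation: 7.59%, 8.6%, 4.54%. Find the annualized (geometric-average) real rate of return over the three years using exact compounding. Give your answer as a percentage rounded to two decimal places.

2.38%

Nominal growth factor = 1.1063 × 1.0401 × 1.1390 = 1.31060474
Price-level growth factor = 1.0759 × 1.0860 × 1.0454 = 1.22147400
Real growth factor = 1.31060474 / 1.22147400 = 1.07296981
Annualized real rate = 1.07296981^(1/3) − 1 = 2.3755% → 2.38%.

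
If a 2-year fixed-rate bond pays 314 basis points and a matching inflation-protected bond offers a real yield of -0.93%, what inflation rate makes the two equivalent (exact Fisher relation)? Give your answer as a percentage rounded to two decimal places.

4.11%

(1 + π) = (1 + i)/(1 + r) = 1.03140 / 0.99070 = 1.041082
Break-even inflation = 1.041082 − 1 → 4.11%.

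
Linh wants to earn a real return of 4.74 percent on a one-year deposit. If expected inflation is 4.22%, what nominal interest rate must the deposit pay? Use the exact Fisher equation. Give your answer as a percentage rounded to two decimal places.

(1 + i) = (1 + r)(1 + π) = 1.04740 × 1.04220 = 1.09160028
i = 1.09160028 − 1, so the required nominal rate is 9.16%.

9.16%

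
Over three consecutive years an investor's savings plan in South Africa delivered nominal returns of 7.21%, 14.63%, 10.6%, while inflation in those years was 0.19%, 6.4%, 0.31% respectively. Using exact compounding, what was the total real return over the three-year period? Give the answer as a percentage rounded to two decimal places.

Compound the nominal returns: 1.0721 × 1.1463 × 1.1060 = 1.359217.
Compound inflation: 1.0019 × 1.0640 × 1.0031 = 1.069326.
Deflate: 1.359217 / 1.069326 = 1.271096.
Total real return = 1.271096 − 1 → 27.11%.

27.11%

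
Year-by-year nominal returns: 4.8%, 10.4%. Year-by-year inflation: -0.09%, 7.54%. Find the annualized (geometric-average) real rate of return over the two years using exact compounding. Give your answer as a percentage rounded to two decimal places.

3.77%

Nominal growth factor = 1.0480 × 1.1040 = 1.15699200
Price-level growth factor = 0.9991 × 1.0754 = 1.07443214
Real growth factor = 1.15699200 / 1.07443214 = 1.07684046
Annualized real rate = 1.07684046^(1/2) − 1 = 3.7709% → 3.77%.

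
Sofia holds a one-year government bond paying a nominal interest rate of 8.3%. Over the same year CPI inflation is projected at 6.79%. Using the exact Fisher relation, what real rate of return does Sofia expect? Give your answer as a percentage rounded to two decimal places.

1.41%

1 + r = 1.08300 / 1.06790 = 1.014140
r = 1.014140 − 1 = 1.4140%, i.e. 1.41%.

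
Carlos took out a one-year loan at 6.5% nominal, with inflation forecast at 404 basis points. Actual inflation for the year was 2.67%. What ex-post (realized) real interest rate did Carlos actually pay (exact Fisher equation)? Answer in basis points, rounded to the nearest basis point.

373 basis points

Ex-post: (1 + 0.0650)/(1 + 0.0267) − 1 = 3.7304%
So the realized real rate is 373 basis points.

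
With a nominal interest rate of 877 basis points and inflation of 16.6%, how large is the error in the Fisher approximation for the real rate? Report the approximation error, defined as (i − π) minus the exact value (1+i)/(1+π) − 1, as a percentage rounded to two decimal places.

-1.11%

Approximate: r ≈ 8.770% − 16.600% = -7.8300%
Exact: (1 + 0.0877)/(1 + 0.1660) − 1 = -6.7153%
Error = -7.8300% − (-6.7153%) = -1.1147% → -1.11%.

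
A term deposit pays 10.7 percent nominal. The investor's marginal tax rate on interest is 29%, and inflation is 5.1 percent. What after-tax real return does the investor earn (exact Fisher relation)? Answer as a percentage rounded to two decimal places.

After-tax nominal return = 10.7% × (1 − 0.29) = 7.5970%.
1 + r = 1.07597 / 1.05100 = 1.023758
After-tax real rate = 1.023758 − 1 → 2.38%.

2.38%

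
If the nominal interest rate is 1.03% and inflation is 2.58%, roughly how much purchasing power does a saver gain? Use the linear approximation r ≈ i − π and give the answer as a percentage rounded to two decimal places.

-1.55%

r ≈ i − π = 1.03% − 2.58% = -1.55%.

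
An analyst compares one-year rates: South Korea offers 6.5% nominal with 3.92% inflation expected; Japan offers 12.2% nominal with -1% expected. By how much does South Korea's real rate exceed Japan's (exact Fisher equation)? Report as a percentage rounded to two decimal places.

-10.85%

South Korea: (1 + 0.0650)/(1 + 0.0392) − 1 = 2.4827%
Japan: (1 + 0.1220)/(1 − 0.0100) − 1 = 13.3333%
Differential = 2.4827% − 13.3333% = -10.8507% → -10.85%.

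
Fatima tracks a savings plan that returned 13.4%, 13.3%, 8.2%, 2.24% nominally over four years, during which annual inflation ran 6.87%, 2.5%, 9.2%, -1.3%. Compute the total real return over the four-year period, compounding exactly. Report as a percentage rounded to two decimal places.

20.38%

Nominal growth factor = 1.1340 × 1.1330 × 1.0820 × 1.0224 = 1.421317
Price-level growth factor = 1.0687 × 1.0250 × 1.0920 × 0.9870 = 1.180645
Real growth factor = 1.421317 / 1.180645 = 1.203848
Total real return = 1.203848 − 1 → 20.38%.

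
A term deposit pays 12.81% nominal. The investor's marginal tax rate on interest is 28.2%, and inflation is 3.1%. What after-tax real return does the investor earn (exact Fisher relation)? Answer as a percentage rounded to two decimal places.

5.91%

After-tax nominal return = 12.81% × (1 − 0.282) = 9.19758%.
1 + r = 1.0919758 / 1.03100 = 1.059142
After-tax real rate = 1.059142 − 1 → 5.91%.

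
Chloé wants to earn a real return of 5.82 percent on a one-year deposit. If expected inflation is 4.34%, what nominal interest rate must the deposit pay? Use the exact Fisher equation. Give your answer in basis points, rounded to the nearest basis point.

(1 + i) = (1 + r)(1 + π) = 1.05820 × 1.04340 = 1.10412588
i = 1.10412588 − 1, so the required nominal rate is 1041 basis points.

1041 basis points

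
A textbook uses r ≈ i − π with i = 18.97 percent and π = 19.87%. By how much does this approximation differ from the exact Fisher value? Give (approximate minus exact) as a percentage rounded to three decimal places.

Approximate: r ≈ 18.970% − 19.870% = -0.9000%
Exact: (1 + 0.1897)/(1 + 0.1987) − 1 = -0.7508%
Error = -0.9000% − (-0.7508%) = -0.1492% → -0.149%.

-0.149%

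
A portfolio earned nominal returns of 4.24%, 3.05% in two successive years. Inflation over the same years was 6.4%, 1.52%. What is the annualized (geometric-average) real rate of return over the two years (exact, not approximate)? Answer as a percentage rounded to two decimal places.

Compound the nominal returns: 1.0424 × 1.0305 = 1.07419320.
Compound inflation: 1.0640 × 1.0152 = 1.08017280.
Deflate: 1.07419320 / 1.08017280 = 0.99446422.
Annualized real rate = 0.99446422^(1/2) − 1 = -0.2772% → -0.28%.

-0.28%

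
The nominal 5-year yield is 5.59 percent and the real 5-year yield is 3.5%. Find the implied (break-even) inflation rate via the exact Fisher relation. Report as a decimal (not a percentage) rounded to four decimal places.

(1 + π) = (1 + i)/(1 + r) = 1.05590 / 1.03500 = 1.020193
Break-even inflation = 1.020193 − 1 → 0.0202.

0.0202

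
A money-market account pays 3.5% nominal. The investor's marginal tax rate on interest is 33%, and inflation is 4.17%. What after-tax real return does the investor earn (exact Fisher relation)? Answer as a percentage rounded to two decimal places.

After-tax nominal return = 3.5% × (1 − 0.33) = 2.3450%.
1 + r = 1.02345 / 1.04170 = 0.982481
After-tax real rate = 0.982481 − 1 → -1.75%.

-1.75%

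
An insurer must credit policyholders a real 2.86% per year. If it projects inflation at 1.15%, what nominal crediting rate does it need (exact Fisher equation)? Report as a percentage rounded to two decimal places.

(1 + i) = (1 + r)(1 + π) = 1.02860 × 1.01150 = 1.0404289
i = 1.0404289 − 1, so the required nominal rate is 4.04%.

4.04%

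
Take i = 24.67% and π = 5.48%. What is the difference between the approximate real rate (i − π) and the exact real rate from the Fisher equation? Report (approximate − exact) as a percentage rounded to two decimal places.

1.00%

Approximate: r ≈ 24.670% − 5.480% = 19.1900%
Exact: (1 + 0.2467)/(1 + 0.0548) − 1 = 18.1930%
Error = 19.1900% − 18.1930% = 0.9970% → 1.00%.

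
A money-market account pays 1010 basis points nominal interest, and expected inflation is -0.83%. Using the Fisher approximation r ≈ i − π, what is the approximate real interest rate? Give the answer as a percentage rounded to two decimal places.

r ≈ i − π = 10.1% − (-0.83%) = 10.93%.

10.93%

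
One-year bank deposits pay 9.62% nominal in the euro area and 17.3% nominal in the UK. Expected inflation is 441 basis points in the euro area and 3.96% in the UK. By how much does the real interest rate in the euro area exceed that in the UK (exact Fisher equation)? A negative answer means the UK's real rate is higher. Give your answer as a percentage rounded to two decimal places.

-7.84%

The euro area: (1 + 0.0962)/(1 + 0.0441) − 1 = 4.9899%
The UK: (1 + 0.1730)/(1 + 0.0396) − 1 = 12.8319%
Differential = 4.9899% − 12.8319% = -7.8419% → -7.84%.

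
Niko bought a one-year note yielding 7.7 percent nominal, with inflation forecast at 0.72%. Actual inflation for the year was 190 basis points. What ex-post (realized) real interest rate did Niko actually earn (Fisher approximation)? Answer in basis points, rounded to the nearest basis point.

Ex-post: 7.7% − 1.9% = 5.800%
So the realized real rate is 580 basis points.

580 basis points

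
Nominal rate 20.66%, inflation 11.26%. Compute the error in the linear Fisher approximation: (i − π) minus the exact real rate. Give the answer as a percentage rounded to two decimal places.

0.95%

Approximate: r ≈ 20.660% − 11.260% = 9.4000%
Exact: (1 + 0.2066)/(1 + 0.1126) − 1 = 8.4487%
Error = 9.4000% − 8.4487% = 0.9513% → 0.95%.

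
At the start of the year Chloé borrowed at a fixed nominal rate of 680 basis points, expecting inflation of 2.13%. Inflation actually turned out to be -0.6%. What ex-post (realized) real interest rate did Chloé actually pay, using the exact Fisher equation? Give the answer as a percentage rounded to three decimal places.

Ex-post: (1 + 0.0680)/(1 − 0.0060) − 1 = 7.4447%
So the realized real rate is 7.445%.

7.445%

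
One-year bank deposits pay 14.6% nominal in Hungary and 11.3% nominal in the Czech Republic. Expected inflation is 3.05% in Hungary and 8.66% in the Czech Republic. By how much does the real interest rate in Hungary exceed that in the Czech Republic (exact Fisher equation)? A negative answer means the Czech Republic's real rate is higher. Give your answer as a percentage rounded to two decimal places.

8.78%

Hungary: (1 + 0.1460)/(1 + 0.0305) − 1 = 11.2082%
The Czech Republic: (1 + 0.1130)/(1 + 0.0866) − 1 = 2.4296%
Differential = 11.2082% − 2.4296% = 8.7786% → 8.78%.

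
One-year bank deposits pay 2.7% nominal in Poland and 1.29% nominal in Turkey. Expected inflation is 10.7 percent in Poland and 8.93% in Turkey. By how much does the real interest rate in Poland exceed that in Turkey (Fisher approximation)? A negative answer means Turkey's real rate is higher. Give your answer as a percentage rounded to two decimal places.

-0.36%

Poland: 2.7% − 10.7% = -8.000%
Turkey: 1.29% − 8.93% = -7.640%
Differential = -0.360% → -0.36%.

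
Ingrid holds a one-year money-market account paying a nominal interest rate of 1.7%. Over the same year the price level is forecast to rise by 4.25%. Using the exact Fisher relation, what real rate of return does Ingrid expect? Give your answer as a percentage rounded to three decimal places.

1 + r = 1.01700 / 1.04250 = 0.975540
r = 0.975540 − 1 = -2.4460%, i.e. -2.446%.

-2.446%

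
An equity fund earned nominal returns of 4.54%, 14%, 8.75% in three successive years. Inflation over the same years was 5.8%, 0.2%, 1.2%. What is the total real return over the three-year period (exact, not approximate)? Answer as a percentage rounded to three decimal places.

Compound the nominal returns: 1.0454 × 1.1400 × 1.0875 = 1.296035.
Compound inflation: 1.0580 × 1.0020 × 1.0120 = 1.072837.
Deflate: 1.296035 / 1.072837 = 1.208044.
Total real return = 1.208044 − 1 → 20.804%.

20.804%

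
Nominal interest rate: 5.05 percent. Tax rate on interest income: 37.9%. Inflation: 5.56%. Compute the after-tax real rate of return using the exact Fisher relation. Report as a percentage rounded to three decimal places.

-2.296%

After-tax nominal return = 5.05% × (1 − 0.379) = 3.13605%.
1 + r = 1.0313605 / 1.05560 = 0.977037
After-tax real rate = 0.977037 − 1 → -2.296%.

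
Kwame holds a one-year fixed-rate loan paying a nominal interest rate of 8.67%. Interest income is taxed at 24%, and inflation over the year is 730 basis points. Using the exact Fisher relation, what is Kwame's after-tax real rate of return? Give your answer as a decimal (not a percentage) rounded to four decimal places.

-0.0066

After-tax nominal return = 8.67% × (1 − 0.24) = 6.5892%.
1 + r = 1.065892 / 1.07300 = 0.993376
After-tax real rate = 0.993376 − 1 → -0.0066.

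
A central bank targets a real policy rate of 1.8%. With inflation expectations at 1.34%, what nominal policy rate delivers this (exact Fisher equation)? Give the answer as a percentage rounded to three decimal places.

(1 + i) = (1 + r)(1 + π) = 1.01800 × 1.01340 = 1.0316412
i = 1.0316412 − 1, so the required nominal rate is 3.164%.

3.164%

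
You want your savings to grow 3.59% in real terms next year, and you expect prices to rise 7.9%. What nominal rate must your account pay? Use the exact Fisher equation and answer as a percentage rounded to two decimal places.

(1 + i) = (1 + r)(1 + π) = 1.03590 × 1.07900 = 1.1177361
i = 1.1177361 − 1, so the required nominal rate is 11.77%.

11.77%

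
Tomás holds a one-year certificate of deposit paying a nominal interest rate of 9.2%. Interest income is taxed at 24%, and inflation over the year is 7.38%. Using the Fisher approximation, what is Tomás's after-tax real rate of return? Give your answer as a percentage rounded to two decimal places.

-0.39%

After-tax nominal return = 9.2% × (1 − 0.24) = 6.9920%.
r ≈ 6.9920% − 7.38% → -0.39%.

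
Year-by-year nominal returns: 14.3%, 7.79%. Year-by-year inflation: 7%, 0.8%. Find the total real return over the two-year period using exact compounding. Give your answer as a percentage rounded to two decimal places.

Compound the nominal returns: 1.1430 × 1.0779 = 1.232040.
Compound inflation: 1.0700 × 1.0080 = 1.078560.
Deflate: 1.232040 / 1.078560 = 1.142301.
Total real return = 1.142301 − 1 → 14.23%.

14.23%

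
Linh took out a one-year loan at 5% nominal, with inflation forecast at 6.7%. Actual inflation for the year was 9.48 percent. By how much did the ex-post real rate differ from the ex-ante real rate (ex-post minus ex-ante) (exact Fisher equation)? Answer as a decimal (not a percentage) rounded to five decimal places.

-0.02499

Ex-ante: (1 + 0.0500)/(1 + 0.0670) − 1 = -1.5933%
Ex-post: (1 + 0.0500)/(1 + 0.0948) − 1 = -4.0921%
Difference (ex-post − ex-ante) = -2.4988% → -0.02499.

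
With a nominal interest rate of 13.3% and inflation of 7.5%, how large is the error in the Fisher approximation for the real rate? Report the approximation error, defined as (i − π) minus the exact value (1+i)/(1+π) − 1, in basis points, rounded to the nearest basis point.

Approximate: r ≈ 13.300% − 7.500% = 5.8000%
Exact: (1 + 0.1330)/(1 + 0.0750) − 1 = 5.3953%
Error = 5.8000% − 5.3953% = 0.4047% → 40 basis points.

40 basis points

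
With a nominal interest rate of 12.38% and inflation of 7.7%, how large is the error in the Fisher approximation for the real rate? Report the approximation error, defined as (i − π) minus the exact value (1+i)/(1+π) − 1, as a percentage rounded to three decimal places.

0.335%

Approximate: r ≈ 12.380% − 7.700% = 4.6800%
Exact: (1 + 0.1238)/(1 + 0.0770) − 1 = 4.3454%
Error = 4.6800% − 4.3454% = 0.3346% → 0.335%.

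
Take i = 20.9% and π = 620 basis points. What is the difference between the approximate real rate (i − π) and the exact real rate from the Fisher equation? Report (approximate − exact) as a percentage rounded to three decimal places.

0.858%

Approximate: r ≈ 20.900% − 6.200% = 14.7000%
Exact: (1 + 0.2090)/(1 + 0.0620) − 1 = 13.8418%
Error = 14.7000% − 13.8418% = 0.8582% → 0.858%.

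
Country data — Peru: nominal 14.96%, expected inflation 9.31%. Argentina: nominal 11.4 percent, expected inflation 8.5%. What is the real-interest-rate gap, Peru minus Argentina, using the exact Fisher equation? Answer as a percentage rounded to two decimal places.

Peru: (1 + 0.1496)/(1 + 0.0931) − 1 = 5.1688%
Argentina: (1 + 0.1140)/(1 + 0.0850) − 1 = 2.6728%
Differential = 5.1688% − 2.6728% = 2.4960% → 2.50%.

2.50%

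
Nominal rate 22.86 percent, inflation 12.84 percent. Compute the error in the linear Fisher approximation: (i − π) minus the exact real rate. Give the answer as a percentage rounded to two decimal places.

Approximate: r ≈ 22.860% − 12.840% = 10.0200%
Exact: (1 + 0.2286)/(1 + 0.1284) − 1 = 8.8798%
Error = 10.0200% − 8.8798% = 1.1402% → 1.14%.

1.14%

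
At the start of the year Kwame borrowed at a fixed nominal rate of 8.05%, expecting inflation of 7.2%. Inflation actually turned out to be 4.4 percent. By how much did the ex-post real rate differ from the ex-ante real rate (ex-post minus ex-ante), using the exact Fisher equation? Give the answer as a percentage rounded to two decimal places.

2.70%

Ex-ante: (1 + 0.0805)/(1 + 0.0720) − 1 = 0.7929%
Ex-post: (1 + 0.0805)/(1 + 0.0440) − 1 = 3.4962%
Difference (ex-post − ex-ante) = 2.7033% → 2.70%.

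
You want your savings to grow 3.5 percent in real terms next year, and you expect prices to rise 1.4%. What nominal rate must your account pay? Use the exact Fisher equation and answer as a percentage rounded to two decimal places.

4.95%

(1 + i) = (1 + r)(1 + π) = 1.03500 × 1.01400 = 1.04949
i = 1.04949 − 1, so the required nominal rate is 4.95%.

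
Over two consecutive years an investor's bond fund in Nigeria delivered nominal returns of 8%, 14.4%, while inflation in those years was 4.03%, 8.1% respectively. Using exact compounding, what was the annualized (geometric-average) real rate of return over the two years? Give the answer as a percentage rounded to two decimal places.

Compound the nominal returns: 1.0800 × 1.1440 = 1.23552000.
Compound inflation: 1.0403 × 1.0810 = 1.12456430.
Deflate: 1.23552000 / 1.12456430 = 1.09866550.
Annualized real rate = 1.09866550^(1/2) − 1 = 4.8172% → 4.82%.

4.82%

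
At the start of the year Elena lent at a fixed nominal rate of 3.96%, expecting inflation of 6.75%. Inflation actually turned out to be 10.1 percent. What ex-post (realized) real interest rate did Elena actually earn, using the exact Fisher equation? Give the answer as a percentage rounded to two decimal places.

Ex-post: (1 + 0.0396)/(1 + 0.1010) − 1 = -5.5767%
So the realized real rate is -5.58%.

-5.58%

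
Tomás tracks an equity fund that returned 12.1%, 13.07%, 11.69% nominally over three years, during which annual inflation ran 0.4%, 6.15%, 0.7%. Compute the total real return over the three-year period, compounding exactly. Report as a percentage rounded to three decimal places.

Nominal growth factor = 1.1210 × 1.1307 × 1.1169 = 1.415687
Price-level growth factor = 1.0040 × 1.0615 × 1.0070 = 1.073206
Real growth factor = 1.415687 / 1.073206 = 1.319119
Total real return = 1.319119 − 1 → 31.912%.

31.912%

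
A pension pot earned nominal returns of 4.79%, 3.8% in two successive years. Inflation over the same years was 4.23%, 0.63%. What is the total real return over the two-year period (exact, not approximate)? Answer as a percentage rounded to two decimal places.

3.70%

Compound the nominal returns: 1.0479 × 1.0380 = 1.087720.
Compound inflation: 1.0423 × 1.0063 = 1.048866.
Deflate: 1.087720 / 1.048866 = 1.037044.
Total real return = 1.037044 − 1 → 3.70%.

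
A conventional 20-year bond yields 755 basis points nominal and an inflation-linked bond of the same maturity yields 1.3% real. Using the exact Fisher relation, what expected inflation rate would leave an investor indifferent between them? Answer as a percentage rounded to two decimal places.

6.17%

(1 + π) = (1 + i)/(1 + r) = 1.07550 / 1.01300 = 1.061698
Break-even inflation = 1.061698 − 1 → 6.17%.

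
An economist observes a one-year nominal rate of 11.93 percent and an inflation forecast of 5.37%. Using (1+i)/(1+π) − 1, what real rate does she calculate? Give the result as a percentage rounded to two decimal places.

By the Fisher equation, 1 + r = (1 + i)/(1 + π).
1 + r = 1.11930 / 1.05370 = 1.062257
r = 1.062257 − 1 = 6.2257%, i.e. 6.23%.

6.23%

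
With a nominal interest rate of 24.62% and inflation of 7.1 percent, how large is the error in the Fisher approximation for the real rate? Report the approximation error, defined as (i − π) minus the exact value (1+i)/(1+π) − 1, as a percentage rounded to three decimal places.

1.161%

Approximate: r ≈ 24.620% − 7.100% = 17.5200%
Exact: (1 + 0.2462)/(1 + 0.0710) − 1 = 16.35854%
Error = 17.5200% − 16.35854% = 1.16146% → 1.161%.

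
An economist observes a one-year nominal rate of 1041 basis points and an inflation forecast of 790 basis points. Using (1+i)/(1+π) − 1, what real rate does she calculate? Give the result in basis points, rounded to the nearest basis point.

1 + r = 1.10410 / 1.07900 = 1.023262
r = 1.023262 − 1 = 2.3262%, i.e. 233 basis points.

233 basis points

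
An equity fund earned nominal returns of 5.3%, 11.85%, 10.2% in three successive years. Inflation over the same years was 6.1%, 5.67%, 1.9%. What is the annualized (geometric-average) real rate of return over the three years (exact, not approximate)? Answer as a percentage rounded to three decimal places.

Compound the nominal returns: 1.0530 × 1.1185 × 1.1020 = 1.29791411.
Compound inflation: 1.0610 × 1.0567 × 1.0190 = 1.14246072.
Deflate: 1.29791411 / 1.14246072 = 1.13606892.
Annualized real rate = 1.13606892^(1/3) − 1 = 4.3442% → 4.344%.

4.344%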